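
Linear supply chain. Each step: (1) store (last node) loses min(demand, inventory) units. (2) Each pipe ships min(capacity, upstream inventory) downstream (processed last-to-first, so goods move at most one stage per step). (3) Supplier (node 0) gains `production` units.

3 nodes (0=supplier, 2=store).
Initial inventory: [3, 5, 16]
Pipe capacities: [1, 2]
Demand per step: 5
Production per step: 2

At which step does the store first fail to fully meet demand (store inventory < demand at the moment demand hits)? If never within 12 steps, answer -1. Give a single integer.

Step 1: demand=5,sold=5 ship[1->2]=2 ship[0->1]=1 prod=2 -> [4 4 13]
Step 2: demand=5,sold=5 ship[1->2]=2 ship[0->1]=1 prod=2 -> [5 3 10]
Step 3: demand=5,sold=5 ship[1->2]=2 ship[0->1]=1 prod=2 -> [6 2 7]
Step 4: demand=5,sold=5 ship[1->2]=2 ship[0->1]=1 prod=2 -> [7 1 4]
Step 5: demand=5,sold=4 ship[1->2]=1 ship[0->1]=1 prod=2 -> [8 1 1]
Step 6: demand=5,sold=1 ship[1->2]=1 ship[0->1]=1 prod=2 -> [9 1 1]
Step 7: demand=5,sold=1 ship[1->2]=1 ship[0->1]=1 prod=2 -> [10 1 1]
Step 8: demand=5,sold=1 ship[1->2]=1 ship[0->1]=1 prod=2 -> [11 1 1]
Step 9: demand=5,sold=1 ship[1->2]=1 ship[0->1]=1 prod=2 -> [12 1 1]
Step 10: demand=5,sold=1 ship[1->2]=1 ship[0->1]=1 prod=2 -> [13 1 1]
Step 11: demand=5,sold=1 ship[1->2]=1 ship[0->1]=1 prod=2 -> [14 1 1]
Step 12: demand=5,sold=1 ship[1->2]=1 ship[0->1]=1 prod=2 -> [15 1 1]
First stockout at step 5

5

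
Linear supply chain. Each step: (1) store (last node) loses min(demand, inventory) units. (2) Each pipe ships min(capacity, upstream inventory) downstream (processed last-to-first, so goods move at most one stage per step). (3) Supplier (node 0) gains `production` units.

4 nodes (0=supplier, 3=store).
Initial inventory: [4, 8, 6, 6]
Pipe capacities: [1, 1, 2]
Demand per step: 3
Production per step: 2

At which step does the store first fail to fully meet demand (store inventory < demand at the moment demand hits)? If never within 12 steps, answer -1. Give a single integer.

Step 1: demand=3,sold=3 ship[2->3]=2 ship[1->2]=1 ship[0->1]=1 prod=2 -> [5 8 5 5]
Step 2: demand=3,sold=3 ship[2->3]=2 ship[1->2]=1 ship[0->1]=1 prod=2 -> [6 8 4 4]
Step 3: demand=3,sold=3 ship[2->3]=2 ship[1->2]=1 ship[0->1]=1 prod=2 -> [7 8 3 3]
Step 4: demand=3,sold=3 ship[2->3]=2 ship[1->2]=1 ship[0->1]=1 prod=2 -> [8 8 2 2]
Step 5: demand=3,sold=2 ship[2->3]=2 ship[1->2]=1 ship[0->1]=1 prod=2 -> [9 8 1 2]
Step 6: demand=3,sold=2 ship[2->3]=1 ship[1->2]=1 ship[0->1]=1 prod=2 -> [10 8 1 1]
Step 7: demand=3,sold=1 ship[2->3]=1 ship[1->2]=1 ship[0->1]=1 prod=2 -> [11 8 1 1]
Step 8: demand=3,sold=1 ship[2->3]=1 ship[1->2]=1 ship[0->1]=1 prod=2 -> [12 8 1 1]
Step 9: demand=3,sold=1 ship[2->3]=1 ship[1->2]=1 ship[0->1]=1 prod=2 -> [13 8 1 1]
Step 10: demand=3,sold=1 ship[2->3]=1 ship[1->2]=1 ship[0->1]=1 prod=2 -> [14 8 1 1]
Step 11: demand=3,sold=1 ship[2->3]=1 ship[1->2]=1 ship[0->1]=1 prod=2 -> [15 8 1 1]
Step 12: demand=3,sold=1 ship[2->3]=1 ship[1->2]=1 ship[0->1]=1 prod=2 -> [16 8 1 1]
First stockout at step 5

5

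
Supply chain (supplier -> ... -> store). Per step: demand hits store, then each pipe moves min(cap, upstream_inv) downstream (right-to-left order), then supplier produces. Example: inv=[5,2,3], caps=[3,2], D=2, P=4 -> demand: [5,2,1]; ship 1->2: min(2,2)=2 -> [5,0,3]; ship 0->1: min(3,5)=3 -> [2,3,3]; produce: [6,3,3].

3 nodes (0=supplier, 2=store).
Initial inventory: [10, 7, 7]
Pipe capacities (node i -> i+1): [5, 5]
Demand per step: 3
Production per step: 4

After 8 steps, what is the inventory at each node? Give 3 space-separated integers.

Step 1: demand=3,sold=3 ship[1->2]=5 ship[0->1]=5 prod=4 -> inv=[9 7 9]
Step 2: demand=3,sold=3 ship[1->2]=5 ship[0->1]=5 prod=4 -> inv=[8 7 11]
Step 3: demand=3,sold=3 ship[1->2]=5 ship[0->1]=5 prod=4 -> inv=[7 7 13]
Step 4: demand=3,sold=3 ship[1->2]=5 ship[0->1]=5 prod=4 -> inv=[6 7 15]
Step 5: demand=3,sold=3 ship[1->2]=5 ship[0->1]=5 prod=4 -> inv=[5 7 17]
Step 6: demand=3,sold=3 ship[1->2]=5 ship[0->1]=5 prod=4 -> inv=[4 7 19]
Step 7: demand=3,sold=3 ship[1->2]=5 ship[0->1]=4 prod=4 -> inv=[4 6 21]
Step 8: demand=3,sold=3 ship[1->2]=5 ship[0->1]=4 prod=4 -> inv=[4 5 23]

4 5 23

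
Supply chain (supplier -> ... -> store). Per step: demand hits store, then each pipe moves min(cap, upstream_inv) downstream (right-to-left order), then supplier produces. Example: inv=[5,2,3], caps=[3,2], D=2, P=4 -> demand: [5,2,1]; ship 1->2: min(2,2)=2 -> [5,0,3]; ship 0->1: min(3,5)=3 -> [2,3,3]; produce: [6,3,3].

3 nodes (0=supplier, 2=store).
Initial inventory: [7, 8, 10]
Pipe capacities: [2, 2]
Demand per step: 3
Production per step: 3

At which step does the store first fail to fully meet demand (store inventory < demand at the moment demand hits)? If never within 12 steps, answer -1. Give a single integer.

Step 1: demand=3,sold=3 ship[1->2]=2 ship[0->1]=2 prod=3 -> [8 8 9]
Step 2: demand=3,sold=3 ship[1->2]=2 ship[0->1]=2 prod=3 -> [9 8 8]
Step 3: demand=3,sold=3 ship[1->2]=2 ship[0->1]=2 prod=3 -> [10 8 7]
Step 4: demand=3,sold=3 ship[1->2]=2 ship[0->1]=2 prod=3 -> [11 8 6]
Step 5: demand=3,sold=3 ship[1->2]=2 ship[0->1]=2 prod=3 -> [12 8 5]
Step 6: demand=3,sold=3 ship[1->2]=2 ship[0->1]=2 prod=3 -> [13 8 4]
Step 7: demand=3,sold=3 ship[1->2]=2 ship[0->1]=2 prod=3 -> [14 8 3]
Step 8: demand=3,sold=3 ship[1->2]=2 ship[0->1]=2 prod=3 -> [15 8 2]
Step 9: demand=3,sold=2 ship[1->2]=2 ship[0->1]=2 prod=3 -> [16 8 2]
Step 10: demand=3,sold=2 ship[1->2]=2 ship[0->1]=2 prod=3 -> [17 8 2]
Step 11: demand=3,sold=2 ship[1->2]=2 ship[0->1]=2 prod=3 -> [18 8 2]
Step 12: demand=3,sold=2 ship[1->2]=2 ship[0->1]=2 prod=3 -> [19 8 2]
First stockout at step 9

9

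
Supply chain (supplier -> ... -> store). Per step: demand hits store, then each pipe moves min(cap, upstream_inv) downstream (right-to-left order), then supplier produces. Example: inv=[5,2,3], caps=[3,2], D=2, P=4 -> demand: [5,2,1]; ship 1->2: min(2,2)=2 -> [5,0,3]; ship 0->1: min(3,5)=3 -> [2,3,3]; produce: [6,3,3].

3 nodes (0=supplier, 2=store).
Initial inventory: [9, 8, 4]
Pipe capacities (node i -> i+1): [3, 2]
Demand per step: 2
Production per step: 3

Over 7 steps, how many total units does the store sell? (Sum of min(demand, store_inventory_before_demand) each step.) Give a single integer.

Step 1: sold=2 (running total=2) -> [9 9 4]
Step 2: sold=2 (running total=4) -> [9 10 4]
Step 3: sold=2 (running total=6) -> [9 11 4]
Step 4: sold=2 (running total=8) -> [9 12 4]
Step 5: sold=2 (running total=10) -> [9 13 4]
Step 6: sold=2 (running total=12) -> [9 14 4]
Step 7: sold=2 (running total=14) -> [9 15 4]

Answer: 14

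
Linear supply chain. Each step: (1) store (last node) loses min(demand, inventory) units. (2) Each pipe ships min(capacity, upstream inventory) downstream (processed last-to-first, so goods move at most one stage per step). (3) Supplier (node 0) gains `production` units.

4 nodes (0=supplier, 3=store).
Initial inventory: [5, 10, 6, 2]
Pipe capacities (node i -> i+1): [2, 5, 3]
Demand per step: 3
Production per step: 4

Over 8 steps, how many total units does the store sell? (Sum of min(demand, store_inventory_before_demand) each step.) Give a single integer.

Step 1: sold=2 (running total=2) -> [7 7 8 3]
Step 2: sold=3 (running total=5) -> [9 4 10 3]
Step 3: sold=3 (running total=8) -> [11 2 11 3]
Step 4: sold=3 (running total=11) -> [13 2 10 3]
Step 5: sold=3 (running total=14) -> [15 2 9 3]
Step 6: sold=3 (running total=17) -> [17 2 8 3]
Step 7: sold=3 (running total=20) -> [19 2 7 3]
Step 8: sold=3 (running total=23) -> [21 2 6 3]

Answer: 23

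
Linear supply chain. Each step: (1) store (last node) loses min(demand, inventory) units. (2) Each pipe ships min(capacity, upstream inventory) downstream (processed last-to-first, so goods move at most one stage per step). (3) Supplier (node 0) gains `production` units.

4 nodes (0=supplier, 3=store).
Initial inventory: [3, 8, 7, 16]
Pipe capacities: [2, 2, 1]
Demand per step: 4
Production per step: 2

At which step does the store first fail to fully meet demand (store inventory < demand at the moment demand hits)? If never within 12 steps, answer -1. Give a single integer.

Step 1: demand=4,sold=4 ship[2->3]=1 ship[1->2]=2 ship[0->1]=2 prod=2 -> [3 8 8 13]
Step 2: demand=4,sold=4 ship[2->3]=1 ship[1->2]=2 ship[0->1]=2 prod=2 -> [3 8 9 10]
Step 3: demand=4,sold=4 ship[2->3]=1 ship[1->2]=2 ship[0->1]=2 prod=2 -> [3 8 10 7]
Step 4: demand=4,sold=4 ship[2->3]=1 ship[1->2]=2 ship[0->1]=2 prod=2 -> [3 8 11 4]
Step 5: demand=4,sold=4 ship[2->3]=1 ship[1->2]=2 ship[0->1]=2 prod=2 -> [3 8 12 1]
Step 6: demand=4,sold=1 ship[2->3]=1 ship[1->2]=2 ship[0->1]=2 prod=2 -> [3 8 13 1]
Step 7: demand=4,sold=1 ship[2->3]=1 ship[1->2]=2 ship[0->1]=2 prod=2 -> [3 8 14 1]
Step 8: demand=4,sold=1 ship[2->3]=1 ship[1->2]=2 ship[0->1]=2 prod=2 -> [3 8 15 1]
Step 9: demand=4,sold=1 ship[2->3]=1 ship[1->2]=2 ship[0->1]=2 prod=2 -> [3 8 16 1]
Step 10: demand=4,sold=1 ship[2->3]=1 ship[1->2]=2 ship[0->1]=2 prod=2 -> [3 8 17 1]
Step 11: demand=4,sold=1 ship[2->3]=1 ship[1->2]=2 ship[0->1]=2 prod=2 -> [3 8 18 1]
Step 12: demand=4,sold=1 ship[2->3]=1 ship[1->2]=2 ship[0->1]=2 prod=2 -> [3 8 19 1]
First stockout at step 6

6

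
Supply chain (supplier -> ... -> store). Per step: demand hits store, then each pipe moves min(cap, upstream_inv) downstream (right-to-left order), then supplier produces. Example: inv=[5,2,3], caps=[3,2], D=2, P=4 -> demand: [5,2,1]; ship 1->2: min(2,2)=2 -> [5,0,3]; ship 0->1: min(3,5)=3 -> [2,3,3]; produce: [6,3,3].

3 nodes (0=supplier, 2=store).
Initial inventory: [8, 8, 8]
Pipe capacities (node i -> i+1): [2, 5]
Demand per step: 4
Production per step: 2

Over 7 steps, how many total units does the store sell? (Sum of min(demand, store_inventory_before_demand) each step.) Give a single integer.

Answer: 26

Derivation:
Step 1: sold=4 (running total=4) -> [8 5 9]
Step 2: sold=4 (running total=8) -> [8 2 10]
Step 3: sold=4 (running total=12) -> [8 2 8]
Step 4: sold=4 (running total=16) -> [8 2 6]
Step 5: sold=4 (running total=20) -> [8 2 4]
Step 6: sold=4 (running total=24) -> [8 2 2]
Step 7: sold=2 (running total=26) -> [8 2 2]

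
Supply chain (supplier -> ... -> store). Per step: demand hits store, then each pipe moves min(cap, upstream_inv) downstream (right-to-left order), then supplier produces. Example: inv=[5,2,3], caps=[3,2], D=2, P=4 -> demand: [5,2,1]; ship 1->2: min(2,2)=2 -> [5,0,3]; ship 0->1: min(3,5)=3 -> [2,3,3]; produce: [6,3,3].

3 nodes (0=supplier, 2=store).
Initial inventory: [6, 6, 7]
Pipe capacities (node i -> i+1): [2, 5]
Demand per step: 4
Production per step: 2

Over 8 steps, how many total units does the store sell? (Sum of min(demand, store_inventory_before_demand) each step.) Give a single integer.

Step 1: sold=4 (running total=4) -> [6 3 8]
Step 2: sold=4 (running total=8) -> [6 2 7]
Step 3: sold=4 (running total=12) -> [6 2 5]
Step 4: sold=4 (running total=16) -> [6 2 3]
Step 5: sold=3 (running total=19) -> [6 2 2]
Step 6: sold=2 (running total=21) -> [6 2 2]
Step 7: sold=2 (running total=23) -> [6 2 2]
Step 8: sold=2 (running total=25) -> [6 2 2]

Answer: 25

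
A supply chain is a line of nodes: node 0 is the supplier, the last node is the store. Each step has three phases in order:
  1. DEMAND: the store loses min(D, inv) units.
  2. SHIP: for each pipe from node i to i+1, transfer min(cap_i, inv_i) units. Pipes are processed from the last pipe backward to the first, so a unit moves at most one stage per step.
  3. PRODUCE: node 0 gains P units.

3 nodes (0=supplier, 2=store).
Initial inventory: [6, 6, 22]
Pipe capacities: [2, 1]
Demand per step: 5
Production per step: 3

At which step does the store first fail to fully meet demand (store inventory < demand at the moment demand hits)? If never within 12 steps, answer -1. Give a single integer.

Step 1: demand=5,sold=5 ship[1->2]=1 ship[0->1]=2 prod=3 -> [7 7 18]
Step 2: demand=5,sold=5 ship[1->2]=1 ship[0->1]=2 prod=3 -> [8 8 14]
Step 3: demand=5,sold=5 ship[1->2]=1 ship[0->1]=2 prod=3 -> [9 9 10]
Step 4: demand=5,sold=5 ship[1->2]=1 ship[0->1]=2 prod=3 -> [10 10 6]
Step 5: demand=5,sold=5 ship[1->2]=1 ship[0->1]=2 prod=3 -> [11 11 2]
Step 6: demand=5,sold=2 ship[1->2]=1 ship[0->1]=2 prod=3 -> [12 12 1]
Step 7: demand=5,sold=1 ship[1->2]=1 ship[0->1]=2 prod=3 -> [13 13 1]
Step 8: demand=5,sold=1 ship[1->2]=1 ship[0->1]=2 prod=3 -> [14 14 1]
Step 9: demand=5,sold=1 ship[1->2]=1 ship[0->1]=2 prod=3 -> [15 15 1]
Step 10: demand=5,sold=1 ship[1->2]=1 ship[0->1]=2 prod=3 -> [16 16 1]
Step 11: demand=5,sold=1 ship[1->2]=1 ship[0->1]=2 prod=3 -> [17 17 1]
Step 12: demand=5,sold=1 ship[1->2]=1 ship[0->1]=2 prod=3 -> [18 18 1]
First stockout at step 6

6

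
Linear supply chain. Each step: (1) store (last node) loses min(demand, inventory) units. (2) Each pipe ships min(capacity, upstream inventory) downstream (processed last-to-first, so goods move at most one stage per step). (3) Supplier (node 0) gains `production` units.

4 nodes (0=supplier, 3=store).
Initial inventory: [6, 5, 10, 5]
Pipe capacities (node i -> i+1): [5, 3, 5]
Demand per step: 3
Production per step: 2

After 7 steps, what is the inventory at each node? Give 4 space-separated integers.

Step 1: demand=3,sold=3 ship[2->3]=5 ship[1->2]=3 ship[0->1]=5 prod=2 -> inv=[3 7 8 7]
Step 2: demand=3,sold=3 ship[2->3]=5 ship[1->2]=3 ship[0->1]=3 prod=2 -> inv=[2 7 6 9]
Step 3: demand=3,sold=3 ship[2->3]=5 ship[1->2]=3 ship[0->1]=2 prod=2 -> inv=[2 6 4 11]
Step 4: demand=3,sold=3 ship[2->3]=4 ship[1->2]=3 ship[0->1]=2 prod=2 -> inv=[2 5 3 12]
Step 5: demand=3,sold=3 ship[2->3]=3 ship[1->2]=3 ship[0->1]=2 prod=2 -> inv=[2 4 3 12]
Step 6: demand=3,sold=3 ship[2->3]=3 ship[1->2]=3 ship[0->1]=2 prod=2 -> inv=[2 3 3 12]
Step 7: demand=3,sold=3 ship[2->3]=3 ship[1->2]=3 ship[0->1]=2 prod=2 -> inv=[2 2 3 12]

2 2 3 12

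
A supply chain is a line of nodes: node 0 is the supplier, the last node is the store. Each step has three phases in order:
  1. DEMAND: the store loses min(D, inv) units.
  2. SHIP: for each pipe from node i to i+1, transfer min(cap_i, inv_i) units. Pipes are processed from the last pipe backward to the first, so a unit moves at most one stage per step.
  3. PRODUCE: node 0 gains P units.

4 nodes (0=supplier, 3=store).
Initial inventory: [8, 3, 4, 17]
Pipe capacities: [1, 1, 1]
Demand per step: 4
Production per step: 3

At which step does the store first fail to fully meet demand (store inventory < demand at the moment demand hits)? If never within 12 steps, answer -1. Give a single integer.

Step 1: demand=4,sold=4 ship[2->3]=1 ship[1->2]=1 ship[0->1]=1 prod=3 -> [10 3 4 14]
Step 2: demand=4,sold=4 ship[2->3]=1 ship[1->2]=1 ship[0->1]=1 prod=3 -> [12 3 4 11]
Step 3: demand=4,sold=4 ship[2->3]=1 ship[1->2]=1 ship[0->1]=1 prod=3 -> [14 3 4 8]
Step 4: demand=4,sold=4 ship[2->3]=1 ship[1->2]=1 ship[0->1]=1 prod=3 -> [16 3 4 5]
Step 5: demand=4,sold=4 ship[2->3]=1 ship[1->2]=1 ship[0->1]=1 prod=3 -> [18 3 4 2]
Step 6: demand=4,sold=2 ship[2->3]=1 ship[1->2]=1 ship[0->1]=1 prod=3 -> [20 3 4 1]
Step 7: demand=4,sold=1 ship[2->3]=1 ship[1->2]=1 ship[0->1]=1 prod=3 -> [22 3 4 1]
Step 8: demand=4,sold=1 ship[2->3]=1 ship[1->2]=1 ship[0->1]=1 prod=3 -> [24 3 4 1]
Step 9: demand=4,sold=1 ship[2->3]=1 ship[1->2]=1 ship[0->1]=1 prod=3 -> [26 3 4 1]
Step 10: demand=4,sold=1 ship[2->3]=1 ship[1->2]=1 ship[0->1]=1 prod=3 -> [28 3 4 1]
Step 11: demand=4,sold=1 ship[2->3]=1 ship[1->2]=1 ship[0->1]=1 prod=3 -> [30 3 4 1]
Step 12: demand=4,sold=1 ship[2->3]=1 ship[1->2]=1 ship[0->1]=1 prod=3 -> [32 3 4 1]
First stockout at step 6

6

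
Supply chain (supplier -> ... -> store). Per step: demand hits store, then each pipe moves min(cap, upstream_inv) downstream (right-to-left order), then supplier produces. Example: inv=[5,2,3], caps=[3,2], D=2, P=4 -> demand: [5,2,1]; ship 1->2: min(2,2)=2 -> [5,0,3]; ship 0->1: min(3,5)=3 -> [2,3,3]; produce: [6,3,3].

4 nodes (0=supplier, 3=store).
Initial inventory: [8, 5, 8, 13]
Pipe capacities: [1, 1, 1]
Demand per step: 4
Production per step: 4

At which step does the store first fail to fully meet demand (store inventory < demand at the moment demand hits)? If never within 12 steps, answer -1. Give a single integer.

Step 1: demand=4,sold=4 ship[2->3]=1 ship[1->2]=1 ship[0->1]=1 prod=4 -> [11 5 8 10]
Step 2: demand=4,sold=4 ship[2->3]=1 ship[1->2]=1 ship[0->1]=1 prod=4 -> [14 5 8 7]
Step 3: demand=4,sold=4 ship[2->3]=1 ship[1->2]=1 ship[0->1]=1 prod=4 -> [17 5 8 4]
Step 4: demand=4,sold=4 ship[2->3]=1 ship[1->2]=1 ship[0->1]=1 prod=4 -> [20 5 8 1]
Step 5: demand=4,sold=1 ship[2->3]=1 ship[1->2]=1 ship[0->1]=1 prod=4 -> [23 5 8 1]
Step 6: demand=4,sold=1 ship[2->3]=1 ship[1->2]=1 ship[0->1]=1 prod=4 -> [26 5 8 1]
Step 7: demand=4,sold=1 ship[2->3]=1 ship[1->2]=1 ship[0->1]=1 prod=4 -> [29 5 8 1]
Step 8: demand=4,sold=1 ship[2->3]=1 ship[1->2]=1 ship[0->1]=1 prod=4 -> [32 5 8 1]
Step 9: demand=4,sold=1 ship[2->3]=1 ship[1->2]=1 ship[0->1]=1 prod=4 -> [35 5 8 1]
Step 10: demand=4,sold=1 ship[2->3]=1 ship[1->2]=1 ship[0->1]=1 prod=4 -> [38 5 8 1]
Step 11: demand=4,sold=1 ship[2->3]=1 ship[1->2]=1 ship[0->1]=1 prod=4 -> [41 5 8 1]
Step 12: demand=4,sold=1 ship[2->3]=1 ship[1->2]=1 ship[0->1]=1 prod=4 -> [44 5 8 1]
First stockout at step 5

5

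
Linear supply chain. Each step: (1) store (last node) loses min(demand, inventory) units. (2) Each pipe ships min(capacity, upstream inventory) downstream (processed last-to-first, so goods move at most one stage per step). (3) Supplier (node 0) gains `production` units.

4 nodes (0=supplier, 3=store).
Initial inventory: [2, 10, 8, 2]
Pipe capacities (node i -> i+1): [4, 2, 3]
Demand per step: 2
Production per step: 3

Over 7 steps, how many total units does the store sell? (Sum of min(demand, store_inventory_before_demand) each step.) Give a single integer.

Answer: 14

Derivation:
Step 1: sold=2 (running total=2) -> [3 10 7 3]
Step 2: sold=2 (running total=4) -> [3 11 6 4]
Step 3: sold=2 (running total=6) -> [3 12 5 5]
Step 4: sold=2 (running total=8) -> [3 13 4 6]
Step 5: sold=2 (running total=10) -> [3 14 3 7]
Step 6: sold=2 (running total=12) -> [3 15 2 8]
Step 7: sold=2 (running total=14) -> [3 16 2 8]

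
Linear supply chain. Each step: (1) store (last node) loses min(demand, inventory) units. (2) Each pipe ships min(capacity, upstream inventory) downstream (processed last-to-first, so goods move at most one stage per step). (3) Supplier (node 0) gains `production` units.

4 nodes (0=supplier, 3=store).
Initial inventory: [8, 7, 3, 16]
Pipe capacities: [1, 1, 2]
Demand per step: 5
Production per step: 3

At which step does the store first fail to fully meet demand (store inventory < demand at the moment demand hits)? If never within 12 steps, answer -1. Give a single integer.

Step 1: demand=5,sold=5 ship[2->3]=2 ship[1->2]=1 ship[0->1]=1 prod=3 -> [10 7 2 13]
Step 2: demand=5,sold=5 ship[2->3]=2 ship[1->2]=1 ship[0->1]=1 prod=3 -> [12 7 1 10]
Step 3: demand=5,sold=5 ship[2->3]=1 ship[1->2]=1 ship[0->1]=1 prod=3 -> [14 7 1 6]
Step 4: demand=5,sold=5 ship[2->3]=1 ship[1->2]=1 ship[0->1]=1 prod=3 -> [16 7 1 2]
Step 5: demand=5,sold=2 ship[2->3]=1 ship[1->2]=1 ship[0->1]=1 prod=3 -> [18 7 1 1]
Step 6: demand=5,sold=1 ship[2->3]=1 ship[1->2]=1 ship[0->1]=1 prod=3 -> [20 7 1 1]
Step 7: demand=5,sold=1 ship[2->3]=1 ship[1->2]=1 ship[0->1]=1 prod=3 -> [22 7 1 1]
Step 8: demand=5,sold=1 ship[2->3]=1 ship[1->2]=1 ship[0->1]=1 prod=3 -> [24 7 1 1]
Step 9: demand=5,sold=1 ship[2->3]=1 ship[1->2]=1 ship[0->1]=1 prod=3 -> [26 7 1 1]
Step 10: demand=5,sold=1 ship[2->3]=1 ship[1->2]=1 ship[0->1]=1 prod=3 -> [28 7 1 1]
Step 11: demand=5,sold=1 ship[2->3]=1 ship[1->2]=1 ship[0->1]=1 prod=3 -> [30 7 1 1]
Step 12: demand=5,sold=1 ship[2->3]=1 ship[1->2]=1 ship[0->1]=1 prod=3 -> [32 7 1 1]
First stockout at step 5

5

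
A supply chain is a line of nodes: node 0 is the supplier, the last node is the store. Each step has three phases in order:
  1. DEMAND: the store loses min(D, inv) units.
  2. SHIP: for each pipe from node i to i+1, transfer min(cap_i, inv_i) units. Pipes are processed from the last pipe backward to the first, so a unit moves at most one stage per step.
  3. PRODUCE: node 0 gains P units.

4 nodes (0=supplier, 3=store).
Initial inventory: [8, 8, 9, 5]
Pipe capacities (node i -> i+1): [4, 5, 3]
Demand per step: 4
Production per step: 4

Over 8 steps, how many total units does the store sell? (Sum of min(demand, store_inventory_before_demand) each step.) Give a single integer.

Step 1: sold=4 (running total=4) -> [8 7 11 4]
Step 2: sold=4 (running total=8) -> [8 6 13 3]
Step 3: sold=3 (running total=11) -> [8 5 15 3]
Step 4: sold=3 (running total=14) -> [8 4 17 3]
Step 5: sold=3 (running total=17) -> [8 4 18 3]
Step 6: sold=3 (running total=20) -> [8 4 19 3]
Step 7: sold=3 (running total=23) -> [8 4 20 3]
Step 8: sold=3 (running total=26) -> [8 4 21 3]

Answer: 26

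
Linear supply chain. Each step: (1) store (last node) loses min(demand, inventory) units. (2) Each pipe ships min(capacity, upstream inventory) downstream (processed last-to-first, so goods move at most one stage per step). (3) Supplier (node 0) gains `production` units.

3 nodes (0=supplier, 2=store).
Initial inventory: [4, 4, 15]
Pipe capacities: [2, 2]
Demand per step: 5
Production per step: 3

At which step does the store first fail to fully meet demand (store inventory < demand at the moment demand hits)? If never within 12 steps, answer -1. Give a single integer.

Step 1: demand=5,sold=5 ship[1->2]=2 ship[0->1]=2 prod=3 -> [5 4 12]
Step 2: demand=5,sold=5 ship[1->2]=2 ship[0->1]=2 prod=3 -> [6 4 9]
Step 3: demand=5,sold=5 ship[1->2]=2 ship[0->1]=2 prod=3 -> [7 4 6]
Step 4: demand=5,sold=5 ship[1->2]=2 ship[0->1]=2 prod=3 -> [8 4 3]
Step 5: demand=5,sold=3 ship[1->2]=2 ship[0->1]=2 prod=3 -> [9 4 2]
Step 6: demand=5,sold=2 ship[1->2]=2 ship[0->1]=2 prod=3 -> [10 4 2]
Step 7: demand=5,sold=2 ship[1->2]=2 ship[0->1]=2 prod=3 -> [11 4 2]
Step 8: demand=5,sold=2 ship[1->2]=2 ship[0->1]=2 prod=3 -> [12 4 2]
Step 9: demand=5,sold=2 ship[1->2]=2 ship[0->1]=2 prod=3 -> [13 4 2]
Step 10: demand=5,sold=2 ship[1->2]=2 ship[0->1]=2 prod=3 -> [14 4 2]
Step 11: demand=5,sold=2 ship[1->2]=2 ship[0->1]=2 prod=3 -> [15 4 2]
Step 12: demand=5,sold=2 ship[1->2]=2 ship[0->1]=2 prod=3 -> [16 4 2]
First stockout at step 5

5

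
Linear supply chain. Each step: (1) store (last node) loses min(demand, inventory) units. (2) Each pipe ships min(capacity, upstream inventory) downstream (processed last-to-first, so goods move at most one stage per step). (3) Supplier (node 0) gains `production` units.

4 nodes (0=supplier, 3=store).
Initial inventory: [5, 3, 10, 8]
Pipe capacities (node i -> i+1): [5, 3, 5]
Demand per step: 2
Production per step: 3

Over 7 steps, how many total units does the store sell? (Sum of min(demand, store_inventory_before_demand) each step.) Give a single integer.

Answer: 14

Derivation:
Step 1: sold=2 (running total=2) -> [3 5 8 11]
Step 2: sold=2 (running total=4) -> [3 5 6 14]
Step 3: sold=2 (running total=6) -> [3 5 4 17]
Step 4: sold=2 (running total=8) -> [3 5 3 19]
Step 5: sold=2 (running total=10) -> [3 5 3 20]
Step 6: sold=2 (running total=12) -> [3 5 3 21]
Step 7: sold=2 (running total=14) -> [3 5 3 22]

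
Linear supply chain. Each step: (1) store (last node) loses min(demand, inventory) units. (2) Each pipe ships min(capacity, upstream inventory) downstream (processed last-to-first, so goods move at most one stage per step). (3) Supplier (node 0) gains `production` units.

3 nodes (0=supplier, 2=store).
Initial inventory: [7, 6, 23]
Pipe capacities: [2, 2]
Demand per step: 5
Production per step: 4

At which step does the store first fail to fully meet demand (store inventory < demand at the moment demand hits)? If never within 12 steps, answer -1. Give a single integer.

Step 1: demand=5,sold=5 ship[1->2]=2 ship[0->1]=2 prod=4 -> [9 6 20]
Step 2: demand=5,sold=5 ship[1->2]=2 ship[0->1]=2 prod=4 -> [11 6 17]
Step 3: demand=5,sold=5 ship[1->2]=2 ship[0->1]=2 prod=4 -> [13 6 14]
Step 4: demand=5,sold=5 ship[1->2]=2 ship[0->1]=2 prod=4 -> [15 6 11]
Step 5: demand=5,sold=5 ship[1->2]=2 ship[0->1]=2 prod=4 -> [17 6 8]
Step 6: demand=5,sold=5 ship[1->2]=2 ship[0->1]=2 prod=4 -> [19 6 5]
Step 7: demand=5,sold=5 ship[1->2]=2 ship[0->1]=2 prod=4 -> [21 6 2]
Step 8: demand=5,sold=2 ship[1->2]=2 ship[0->1]=2 prod=4 -> [23 6 2]
Step 9: demand=5,sold=2 ship[1->2]=2 ship[0->1]=2 prod=4 -> [25 6 2]
Step 10: demand=5,sold=2 ship[1->2]=2 ship[0->1]=2 prod=4 -> [27 6 2]
Step 11: demand=5,sold=2 ship[1->2]=2 ship[0->1]=2 prod=4 -> [29 6 2]
Step 12: demand=5,sold=2 ship[1->2]=2 ship[0->1]=2 prod=4 -> [31 6 2]
First stockout at step 8

8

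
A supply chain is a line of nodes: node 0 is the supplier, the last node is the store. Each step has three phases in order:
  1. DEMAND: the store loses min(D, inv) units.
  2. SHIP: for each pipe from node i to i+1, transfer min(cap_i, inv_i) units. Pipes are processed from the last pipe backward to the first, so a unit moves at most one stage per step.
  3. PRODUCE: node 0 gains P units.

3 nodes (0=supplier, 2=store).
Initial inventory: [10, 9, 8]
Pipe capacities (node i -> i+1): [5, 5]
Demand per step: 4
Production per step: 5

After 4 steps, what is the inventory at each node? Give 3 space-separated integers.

Step 1: demand=4,sold=4 ship[1->2]=5 ship[0->1]=5 prod=5 -> inv=[10 9 9]
Step 2: demand=4,sold=4 ship[1->2]=5 ship[0->1]=5 prod=5 -> inv=[10 9 10]
Step 3: demand=4,sold=4 ship[1->2]=5 ship[0->1]=5 prod=5 -> inv=[10 9 11]
Step 4: demand=4,sold=4 ship[1->2]=5 ship[0->1]=5 prod=5 -> inv=[10 9 12]

10 9 12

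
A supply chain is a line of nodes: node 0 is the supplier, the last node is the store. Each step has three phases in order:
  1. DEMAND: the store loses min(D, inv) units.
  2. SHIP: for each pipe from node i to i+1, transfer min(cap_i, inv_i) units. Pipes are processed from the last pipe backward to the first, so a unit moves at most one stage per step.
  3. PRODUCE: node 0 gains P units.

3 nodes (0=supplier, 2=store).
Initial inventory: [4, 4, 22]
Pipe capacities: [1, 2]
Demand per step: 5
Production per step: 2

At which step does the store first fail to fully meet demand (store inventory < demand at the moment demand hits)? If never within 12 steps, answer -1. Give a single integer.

Step 1: demand=5,sold=5 ship[1->2]=2 ship[0->1]=1 prod=2 -> [5 3 19]
Step 2: demand=5,sold=5 ship[1->2]=2 ship[0->1]=1 prod=2 -> [6 2 16]
Step 3: demand=5,sold=5 ship[1->2]=2 ship[0->1]=1 prod=2 -> [7 1 13]
Step 4: demand=5,sold=5 ship[1->2]=1 ship[0->1]=1 prod=2 -> [8 1 9]
Step 5: demand=5,sold=5 ship[1->2]=1 ship[0->1]=1 prod=2 -> [9 1 5]
Step 6: demand=5,sold=5 ship[1->2]=1 ship[0->1]=1 prod=2 -> [10 1 1]
Step 7: demand=5,sold=1 ship[1->2]=1 ship[0->1]=1 prod=2 -> [11 1 1]
Step 8: demand=5,sold=1 ship[1->2]=1 ship[0->1]=1 prod=2 -> [12 1 1]
Step 9: demand=5,sold=1 ship[1->2]=1 ship[0->1]=1 prod=2 -> [13 1 1]
Step 10: demand=5,sold=1 ship[1->2]=1 ship[0->1]=1 prod=2 -> [14 1 1]
Step 11: demand=5,sold=1 ship[1->2]=1 ship[0->1]=1 prod=2 -> [15 1 1]
Step 12: demand=5,sold=1 ship[1->2]=1 ship[0->1]=1 prod=2 -> [16 1 1]
First stockout at step 7

7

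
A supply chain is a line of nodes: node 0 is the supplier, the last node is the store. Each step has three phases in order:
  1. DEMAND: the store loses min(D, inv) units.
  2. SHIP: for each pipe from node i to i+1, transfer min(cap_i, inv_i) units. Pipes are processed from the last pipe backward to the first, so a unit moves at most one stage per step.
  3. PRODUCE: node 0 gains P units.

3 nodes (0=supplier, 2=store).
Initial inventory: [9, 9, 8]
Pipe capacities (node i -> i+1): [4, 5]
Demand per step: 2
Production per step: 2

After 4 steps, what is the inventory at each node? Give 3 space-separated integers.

Step 1: demand=2,sold=2 ship[1->2]=5 ship[0->1]=4 prod=2 -> inv=[7 8 11]
Step 2: demand=2,sold=2 ship[1->2]=5 ship[0->1]=4 prod=2 -> inv=[5 7 14]
Step 3: demand=2,sold=2 ship[1->2]=5 ship[0->1]=4 prod=2 -> inv=[3 6 17]
Step 4: demand=2,sold=2 ship[1->2]=5 ship[0->1]=3 prod=2 -> inv=[2 4 20]

2 4 20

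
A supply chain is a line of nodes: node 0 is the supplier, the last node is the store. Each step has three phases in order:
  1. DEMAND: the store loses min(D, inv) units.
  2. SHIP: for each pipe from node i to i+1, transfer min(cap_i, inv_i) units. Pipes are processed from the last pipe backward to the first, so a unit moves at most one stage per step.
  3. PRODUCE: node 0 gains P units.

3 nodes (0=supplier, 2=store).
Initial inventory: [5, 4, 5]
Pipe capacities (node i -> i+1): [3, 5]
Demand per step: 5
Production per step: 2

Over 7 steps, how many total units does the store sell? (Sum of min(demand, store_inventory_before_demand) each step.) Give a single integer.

Step 1: sold=5 (running total=5) -> [4 3 4]
Step 2: sold=4 (running total=9) -> [3 3 3]
Step 3: sold=3 (running total=12) -> [2 3 3]
Step 4: sold=3 (running total=15) -> [2 2 3]
Step 5: sold=3 (running total=18) -> [2 2 2]
Step 6: sold=2 (running total=20) -> [2 2 2]
Step 7: sold=2 (running total=22) -> [2 2 2]

Answer: 22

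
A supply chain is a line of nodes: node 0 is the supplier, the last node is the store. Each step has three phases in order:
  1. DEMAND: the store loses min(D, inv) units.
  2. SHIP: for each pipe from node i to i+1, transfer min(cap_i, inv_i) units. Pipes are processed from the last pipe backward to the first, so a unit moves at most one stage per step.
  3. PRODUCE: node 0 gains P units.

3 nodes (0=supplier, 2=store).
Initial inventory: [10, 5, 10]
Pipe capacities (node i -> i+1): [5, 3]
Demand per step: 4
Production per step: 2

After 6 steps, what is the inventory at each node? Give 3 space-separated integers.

Step 1: demand=4,sold=4 ship[1->2]=3 ship[0->1]=5 prod=2 -> inv=[7 7 9]
Step 2: demand=4,sold=4 ship[1->2]=3 ship[0->1]=5 prod=2 -> inv=[4 9 8]
Step 3: demand=4,sold=4 ship[1->2]=3 ship[0->1]=4 prod=2 -> inv=[2 10 7]
Step 4: demand=4,sold=4 ship[1->2]=3 ship[0->1]=2 prod=2 -> inv=[2 9 6]
Step 5: demand=4,sold=4 ship[1->2]=3 ship[0->1]=2 prod=2 -> inv=[2 8 5]
Step 6: demand=4,sold=4 ship[1->2]=3 ship[0->1]=2 prod=2 -> inv=[2 7 4]

2 7 4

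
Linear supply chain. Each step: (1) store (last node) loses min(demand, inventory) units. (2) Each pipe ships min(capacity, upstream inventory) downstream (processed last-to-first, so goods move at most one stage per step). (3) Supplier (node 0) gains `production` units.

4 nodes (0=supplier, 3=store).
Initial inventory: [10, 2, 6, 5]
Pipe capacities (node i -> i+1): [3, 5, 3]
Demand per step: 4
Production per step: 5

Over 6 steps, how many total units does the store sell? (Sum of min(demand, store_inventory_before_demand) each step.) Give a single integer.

Step 1: sold=4 (running total=4) -> [12 3 5 4]
Step 2: sold=4 (running total=8) -> [14 3 5 3]
Step 3: sold=3 (running total=11) -> [16 3 5 3]
Step 4: sold=3 (running total=14) -> [18 3 5 3]
Step 5: sold=3 (running total=17) -> [20 3 5 3]
Step 6: sold=3 (running total=20) -> [22 3 5 3]

Answer: 20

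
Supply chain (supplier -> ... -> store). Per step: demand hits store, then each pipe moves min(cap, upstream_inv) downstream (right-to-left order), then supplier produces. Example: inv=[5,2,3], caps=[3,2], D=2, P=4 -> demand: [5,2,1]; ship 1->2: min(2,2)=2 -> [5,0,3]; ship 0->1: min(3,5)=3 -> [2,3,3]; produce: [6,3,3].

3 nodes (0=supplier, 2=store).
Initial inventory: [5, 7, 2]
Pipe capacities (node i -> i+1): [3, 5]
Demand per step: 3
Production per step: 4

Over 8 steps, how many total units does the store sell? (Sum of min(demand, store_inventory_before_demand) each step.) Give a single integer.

Answer: 23

Derivation:
Step 1: sold=2 (running total=2) -> [6 5 5]
Step 2: sold=3 (running total=5) -> [7 3 7]
Step 3: sold=3 (running total=8) -> [8 3 7]
Step 4: sold=3 (running total=11) -> [9 3 7]
Step 5: sold=3 (running total=14) -> [10 3 7]
Step 6: sold=3 (running total=17) -> [11 3 7]
Step 7: sold=3 (running total=20) -> [12 3 7]
Step 8: sold=3 (running total=23) -> [13 3 7]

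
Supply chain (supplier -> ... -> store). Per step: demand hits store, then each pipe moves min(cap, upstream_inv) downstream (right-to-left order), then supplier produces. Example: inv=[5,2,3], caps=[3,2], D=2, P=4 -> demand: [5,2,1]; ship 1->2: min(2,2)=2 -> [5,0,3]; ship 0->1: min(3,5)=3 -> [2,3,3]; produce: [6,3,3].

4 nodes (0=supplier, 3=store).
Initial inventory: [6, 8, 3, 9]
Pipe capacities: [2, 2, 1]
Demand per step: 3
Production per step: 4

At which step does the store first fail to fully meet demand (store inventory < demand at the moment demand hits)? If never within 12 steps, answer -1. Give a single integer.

Step 1: demand=3,sold=3 ship[2->3]=1 ship[1->2]=2 ship[0->1]=2 prod=4 -> [8 8 4 7]
Step 2: demand=3,sold=3 ship[2->3]=1 ship[1->2]=2 ship[0->1]=2 prod=4 -> [10 8 5 5]
Step 3: demand=3,sold=3 ship[2->3]=1 ship[1->2]=2 ship[0->1]=2 prod=4 -> [12 8 6 3]
Step 4: demand=3,sold=3 ship[2->3]=1 ship[1->2]=2 ship[0->1]=2 prod=4 -> [14 8 7 1]
Step 5: demand=3,sold=1 ship[2->3]=1 ship[1->2]=2 ship[0->1]=2 prod=4 -> [16 8 8 1]
Step 6: demand=3,sold=1 ship[2->3]=1 ship[1->2]=2 ship[0->1]=2 prod=4 -> [18 8 9 1]
Step 7: demand=3,sold=1 ship[2->3]=1 ship[1->2]=2 ship[0->1]=2 prod=4 -> [20 8 10 1]
Step 8: demand=3,sold=1 ship[2->3]=1 ship[1->2]=2 ship[0->1]=2 prod=4 -> [22 8 11 1]
Step 9: demand=3,sold=1 ship[2->3]=1 ship[1->2]=2 ship[0->1]=2 prod=4 -> [24 8 12 1]
Step 10: demand=3,sold=1 ship[2->3]=1 ship[1->2]=2 ship[0->1]=2 prod=4 -> [26 8 13 1]
Step 11: demand=3,sold=1 ship[2->3]=1 ship[1->2]=2 ship[0->1]=2 prod=4 -> [28 8 14 1]
Step 12: demand=3,sold=1 ship[2->3]=1 ship[1->2]=2 ship[0->1]=2 prod=4 -> [30 8 15 1]
First stockout at step 5

5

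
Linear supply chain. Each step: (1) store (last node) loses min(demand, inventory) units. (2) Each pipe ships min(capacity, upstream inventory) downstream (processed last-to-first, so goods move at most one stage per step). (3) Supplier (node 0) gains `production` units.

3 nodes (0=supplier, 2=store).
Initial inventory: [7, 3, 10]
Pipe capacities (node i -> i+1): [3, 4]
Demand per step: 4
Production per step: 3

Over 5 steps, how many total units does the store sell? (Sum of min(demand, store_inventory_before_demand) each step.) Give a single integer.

Step 1: sold=4 (running total=4) -> [7 3 9]
Step 2: sold=4 (running total=8) -> [7 3 8]
Step 3: sold=4 (running total=12) -> [7 3 7]
Step 4: sold=4 (running total=16) -> [7 3 6]
Step 5: sold=4 (running total=20) -> [7 3 5]

Answer: 20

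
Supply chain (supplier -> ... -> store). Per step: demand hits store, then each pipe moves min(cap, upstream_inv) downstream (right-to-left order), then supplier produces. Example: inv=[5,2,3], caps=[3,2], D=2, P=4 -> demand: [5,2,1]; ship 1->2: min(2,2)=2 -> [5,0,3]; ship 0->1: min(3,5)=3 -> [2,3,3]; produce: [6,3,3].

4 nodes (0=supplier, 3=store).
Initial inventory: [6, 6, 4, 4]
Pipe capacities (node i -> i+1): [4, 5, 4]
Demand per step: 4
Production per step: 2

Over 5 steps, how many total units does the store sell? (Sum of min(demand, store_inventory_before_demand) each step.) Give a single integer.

Step 1: sold=4 (running total=4) -> [4 5 5 4]
Step 2: sold=4 (running total=8) -> [2 4 6 4]
Step 3: sold=4 (running total=12) -> [2 2 6 4]
Step 4: sold=4 (running total=16) -> [2 2 4 4]
Step 5: sold=4 (running total=20) -> [2 2 2 4]

Answer: 20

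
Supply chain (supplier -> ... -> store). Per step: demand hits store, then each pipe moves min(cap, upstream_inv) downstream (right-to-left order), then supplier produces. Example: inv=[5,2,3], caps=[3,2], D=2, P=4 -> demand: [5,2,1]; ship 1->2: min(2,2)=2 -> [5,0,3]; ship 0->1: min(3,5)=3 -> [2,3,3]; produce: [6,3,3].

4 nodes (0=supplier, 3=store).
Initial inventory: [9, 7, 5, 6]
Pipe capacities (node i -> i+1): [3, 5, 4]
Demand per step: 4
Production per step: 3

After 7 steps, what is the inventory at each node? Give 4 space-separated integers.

Step 1: demand=4,sold=4 ship[2->3]=4 ship[1->2]=5 ship[0->1]=3 prod=3 -> inv=[9 5 6 6]
Step 2: demand=4,sold=4 ship[2->3]=4 ship[1->2]=5 ship[0->1]=3 prod=3 -> inv=[9 3 7 6]
Step 3: demand=4,sold=4 ship[2->3]=4 ship[1->2]=3 ship[0->1]=3 prod=3 -> inv=[9 3 6 6]
Step 4: demand=4,sold=4 ship[2->3]=4 ship[1->2]=3 ship[0->1]=3 prod=3 -> inv=[9 3 5 6]
Step 5: demand=4,sold=4 ship[2->3]=4 ship[1->2]=3 ship[0->1]=3 prod=3 -> inv=[9 3 4 6]
Step 6: demand=4,sold=4 ship[2->3]=4 ship[1->2]=3 ship[0->1]=3 prod=3 -> inv=[9 3 3 6]
Step 7: demand=4,sold=4 ship[2->3]=3 ship[1->2]=3 ship[0->1]=3 prod=3 -> inv=[9 3 3 5]

9 3 3 5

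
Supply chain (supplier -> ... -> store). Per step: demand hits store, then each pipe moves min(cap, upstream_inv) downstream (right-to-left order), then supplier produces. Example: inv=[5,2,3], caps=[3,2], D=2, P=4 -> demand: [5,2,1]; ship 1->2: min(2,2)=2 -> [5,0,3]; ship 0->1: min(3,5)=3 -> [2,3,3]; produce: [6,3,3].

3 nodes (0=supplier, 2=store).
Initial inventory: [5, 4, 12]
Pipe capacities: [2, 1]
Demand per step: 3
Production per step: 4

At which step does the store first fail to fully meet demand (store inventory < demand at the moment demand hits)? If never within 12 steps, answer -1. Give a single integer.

Step 1: demand=3,sold=3 ship[1->2]=1 ship[0->1]=2 prod=4 -> [7 5 10]
Step 2: demand=3,sold=3 ship[1->2]=1 ship[0->1]=2 prod=4 -> [9 6 8]
Step 3: demand=3,sold=3 ship[1->2]=1 ship[0->1]=2 prod=4 -> [11 7 6]
Step 4: demand=3,sold=3 ship[1->2]=1 ship[0->1]=2 prod=4 -> [13 8 4]
Step 5: demand=3,sold=3 ship[1->2]=1 ship[0->1]=2 prod=4 -> [15 9 2]
Step 6: demand=3,sold=2 ship[1->2]=1 ship[0->1]=2 prod=4 -> [17 10 1]
Step 7: demand=3,sold=1 ship[1->2]=1 ship[0->1]=2 prod=4 -> [19 11 1]
Step 8: demand=3,sold=1 ship[1->2]=1 ship[0->1]=2 prod=4 -> [21 12 1]
Step 9: demand=3,sold=1 ship[1->2]=1 ship[0->1]=2 prod=4 -> [23 13 1]
Step 10: demand=3,sold=1 ship[1->2]=1 ship[0->1]=2 prod=4 -> [25 14 1]
Step 11: demand=3,sold=1 ship[1->2]=1 ship[0->1]=2 prod=4 -> [27 15 1]
Step 12: demand=3,sold=1 ship[1->2]=1 ship[0->1]=2 prod=4 -> [29 16 1]
First stockout at step 6

6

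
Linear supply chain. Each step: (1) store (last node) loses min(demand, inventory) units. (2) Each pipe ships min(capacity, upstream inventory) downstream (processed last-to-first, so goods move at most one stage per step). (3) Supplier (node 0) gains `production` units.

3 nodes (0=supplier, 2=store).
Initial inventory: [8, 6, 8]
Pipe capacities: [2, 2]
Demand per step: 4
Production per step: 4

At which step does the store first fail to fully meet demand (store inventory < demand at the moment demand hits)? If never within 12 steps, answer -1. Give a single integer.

Step 1: demand=4,sold=4 ship[1->2]=2 ship[0->1]=2 prod=4 -> [10 6 6]
Step 2: demand=4,sold=4 ship[1->2]=2 ship[0->1]=2 prod=4 -> [12 6 4]
Step 3: demand=4,sold=4 ship[1->2]=2 ship[0->1]=2 prod=4 -> [14 6 2]
Step 4: demand=4,sold=2 ship[1->2]=2 ship[0->1]=2 prod=4 -> [16 6 2]
Step 5: demand=4,sold=2 ship[1->2]=2 ship[0->1]=2 prod=4 -> [18 6 2]
Step 6: demand=4,sold=2 ship[1->2]=2 ship[0->1]=2 prod=4 -> [20 6 2]
Step 7: demand=4,sold=2 ship[1->2]=2 ship[0->1]=2 prod=4 -> [22 6 2]
Step 8: demand=4,sold=2 ship[1->2]=2 ship[0->1]=2 prod=4 -> [24 6 2]
Step 9: demand=4,sold=2 ship[1->2]=2 ship[0->1]=2 prod=4 -> [26 6 2]
Step 10: demand=4,sold=2 ship[1->2]=2 ship[0->1]=2 prod=4 -> [28 6 2]
Step 11: demand=4,sold=2 ship[1->2]=2 ship[0->1]=2 prod=4 -> [30 6 2]
Step 12: demand=4,sold=2 ship[1->2]=2 ship[0->1]=2 prod=4 -> [32 6 2]
First stockout at step 4

4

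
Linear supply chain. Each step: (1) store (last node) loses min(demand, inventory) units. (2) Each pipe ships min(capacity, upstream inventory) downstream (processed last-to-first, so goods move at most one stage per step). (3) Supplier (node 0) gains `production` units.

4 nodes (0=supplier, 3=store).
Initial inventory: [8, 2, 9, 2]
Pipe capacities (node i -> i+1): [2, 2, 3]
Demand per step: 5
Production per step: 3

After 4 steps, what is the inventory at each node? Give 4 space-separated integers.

Step 1: demand=5,sold=2 ship[2->3]=3 ship[1->2]=2 ship[0->1]=2 prod=3 -> inv=[9 2 8 3]
Step 2: demand=5,sold=3 ship[2->3]=3 ship[1->2]=2 ship[0->1]=2 prod=3 -> inv=[10 2 7 3]
Step 3: demand=5,sold=3 ship[2->3]=3 ship[1->2]=2 ship[0->1]=2 prod=3 -> inv=[11 2 6 3]
Step 4: demand=5,sold=3 ship[2->3]=3 ship[1->2]=2 ship[0->1]=2 prod=3 -> inv=[12 2 5 3]

12 2 5 3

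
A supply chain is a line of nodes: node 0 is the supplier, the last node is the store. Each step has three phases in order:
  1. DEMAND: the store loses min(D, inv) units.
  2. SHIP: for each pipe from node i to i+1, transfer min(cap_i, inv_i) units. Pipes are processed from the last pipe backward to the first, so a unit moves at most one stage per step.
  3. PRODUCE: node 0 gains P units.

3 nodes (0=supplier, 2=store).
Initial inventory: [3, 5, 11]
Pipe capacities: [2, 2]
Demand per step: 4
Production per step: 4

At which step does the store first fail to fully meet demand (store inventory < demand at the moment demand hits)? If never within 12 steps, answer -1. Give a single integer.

Step 1: demand=4,sold=4 ship[1->2]=2 ship[0->1]=2 prod=4 -> [5 5 9]
Step 2: demand=4,sold=4 ship[1->2]=2 ship[0->1]=2 prod=4 -> [7 5 7]
Step 3: demand=4,sold=4 ship[1->2]=2 ship[0->1]=2 prod=4 -> [9 5 5]
Step 4: demand=4,sold=4 ship[1->2]=2 ship[0->1]=2 prod=4 -> [11 5 3]
Step 5: demand=4,sold=3 ship[1->2]=2 ship[0->1]=2 prod=4 -> [13 5 2]
Step 6: demand=4,sold=2 ship[1->2]=2 ship[0->1]=2 prod=4 -> [15 5 2]
Step 7: demand=4,sold=2 ship[1->2]=2 ship[0->1]=2 prod=4 -> [17 5 2]
Step 8: demand=4,sold=2 ship[1->2]=2 ship[0->1]=2 prod=4 -> [19 5 2]
Step 9: demand=4,sold=2 ship[1->2]=2 ship[0->1]=2 prod=4 -> [21 5 2]
Step 10: demand=4,sold=2 ship[1->2]=2 ship[0->1]=2 prod=4 -> [23 5 2]
Step 11: demand=4,sold=2 ship[1->2]=2 ship[0->1]=2 prod=4 -> [25 5 2]
Step 12: demand=4,sold=2 ship[1->2]=2 ship[0->1]=2 prod=4 -> [27 5 2]
First stockout at step 5

5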